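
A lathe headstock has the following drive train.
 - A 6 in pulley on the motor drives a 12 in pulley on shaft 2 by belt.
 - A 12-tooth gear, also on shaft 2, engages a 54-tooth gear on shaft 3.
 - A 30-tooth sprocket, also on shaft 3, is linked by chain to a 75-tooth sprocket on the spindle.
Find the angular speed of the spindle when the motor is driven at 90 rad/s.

4 rad/s

belt 12/6 = 2 → 90/2 = 45 rad/s
gear mesh 54/12 = 4.5 → 45/4.5 = 10 rad/s
chain 75/30 = 2.5 → 10/2.5 = 4 rad/s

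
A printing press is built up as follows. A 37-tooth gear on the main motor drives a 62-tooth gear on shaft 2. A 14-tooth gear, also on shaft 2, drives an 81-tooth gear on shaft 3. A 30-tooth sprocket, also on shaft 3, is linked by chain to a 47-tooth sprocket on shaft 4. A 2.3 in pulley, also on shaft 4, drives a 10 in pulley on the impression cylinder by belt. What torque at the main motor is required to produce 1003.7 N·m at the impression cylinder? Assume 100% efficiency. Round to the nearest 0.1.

15.2 N·m

Overall ratio R = 1.6757 × 5.7857 × 1.5667 × 4.3478 = 66.038.
Input torque = output torque / R = 1003.7 / 66.038 = 15.199 N·m.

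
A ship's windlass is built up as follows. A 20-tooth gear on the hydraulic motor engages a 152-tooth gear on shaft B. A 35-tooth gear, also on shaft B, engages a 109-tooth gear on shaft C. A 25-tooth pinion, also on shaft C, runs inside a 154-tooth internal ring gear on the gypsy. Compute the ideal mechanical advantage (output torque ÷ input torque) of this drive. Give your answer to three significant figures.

146

Each stage contributes driven/driver: gear mesh 152/20 = 7.6, gear mesh 109/35 = 3.1143, internal gear 154/25 = 6.16.
Overall: 7.6 × 3.1143 × 6.16 = 145.8.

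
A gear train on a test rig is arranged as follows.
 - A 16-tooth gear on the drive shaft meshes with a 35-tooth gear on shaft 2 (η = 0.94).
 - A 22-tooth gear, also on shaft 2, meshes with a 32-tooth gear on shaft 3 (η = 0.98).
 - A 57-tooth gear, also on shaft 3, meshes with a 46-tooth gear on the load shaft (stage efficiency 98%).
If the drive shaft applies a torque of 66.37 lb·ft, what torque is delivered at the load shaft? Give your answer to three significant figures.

Gear mesh: ratio = 35/16 = 2.1875; torque at shaft 2 = 66.37 × 2.1875 × 0.94 = 136.47 lb·ft.
Gear mesh: ratio = 32/22 = 1.4545; torque at shaft 3 = 136.47 × 1.4545 × 0.98 = 194.54 lb·ft.
Gear mesh: ratio = 46/57 = 0.80702; torque at the load shaft = 194.54 × 0.80702 × 0.98 = 153.85 lb·ft.

154 lb·ft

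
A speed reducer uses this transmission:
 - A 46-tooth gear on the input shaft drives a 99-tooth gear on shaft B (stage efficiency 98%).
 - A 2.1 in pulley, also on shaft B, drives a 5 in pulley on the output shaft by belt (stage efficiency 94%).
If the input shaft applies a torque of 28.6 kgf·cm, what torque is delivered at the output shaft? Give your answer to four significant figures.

135.0 kgf·cm

gear mesh 99/46 = 2.1522 → τ = 28.6·2.1522·0.98 = 60.321 kgf·cm
belt 5/2.1 = 2.381 → τ = 60.321·2.381·0.94 = 135 kgf·cm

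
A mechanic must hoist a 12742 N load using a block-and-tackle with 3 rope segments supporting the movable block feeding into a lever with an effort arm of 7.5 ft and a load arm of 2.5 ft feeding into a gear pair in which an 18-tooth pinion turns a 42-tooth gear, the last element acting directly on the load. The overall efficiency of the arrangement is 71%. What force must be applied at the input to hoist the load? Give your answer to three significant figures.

Block-and-tackle MA = number of supporting rope parts = 3.
Lever MA = effort arm / load arm = 7.5/2.5 = 3.
Gear pair MA = 42/18 = 2.3333.
Combined ideal MA = 3 × 3 × 2.3333 = 21.
Actual MA = 21 × 0.71 = 14.91.
Effort = load / actual MA = 12742 / 14.91 = 854.59 N.

855 N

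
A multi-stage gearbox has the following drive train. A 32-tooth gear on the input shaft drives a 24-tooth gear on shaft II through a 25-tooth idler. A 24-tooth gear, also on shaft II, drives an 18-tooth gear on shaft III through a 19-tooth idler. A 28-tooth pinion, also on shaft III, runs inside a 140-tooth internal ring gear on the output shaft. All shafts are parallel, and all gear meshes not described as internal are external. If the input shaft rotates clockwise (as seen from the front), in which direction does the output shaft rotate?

the input shaft → shaft II: driver → idler → driven is 2 external meshes, 2 reversals → CW.
shaft II → shaft III: driver → idler → driven is 2 external meshes, 2 reversals → CW.
shaft III → the output shaft: internal mesh, same direction → CW.
4 reversals in total — an even number — so the output shaft turns the same way as the input shaft.

clockwise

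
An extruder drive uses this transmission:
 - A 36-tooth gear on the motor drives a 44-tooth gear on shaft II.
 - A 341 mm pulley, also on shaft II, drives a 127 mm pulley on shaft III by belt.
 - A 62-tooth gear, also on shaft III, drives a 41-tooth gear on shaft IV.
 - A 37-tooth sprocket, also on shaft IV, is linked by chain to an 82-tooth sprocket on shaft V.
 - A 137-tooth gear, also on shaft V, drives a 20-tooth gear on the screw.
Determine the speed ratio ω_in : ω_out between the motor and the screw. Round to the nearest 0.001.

0.097

Each stage contributes driven/driver: gear mesh 44/36 = 1.2222, belt 127/341 = 0.37243, gear mesh 41/62 = 0.66129, chain 82/37 = 2.2162, gear mesh 20/137 = 0.14599.
Overall: 1.2222 × 0.37243 × 0.66129 × 2.2162 × 0.14599 = 0.09739.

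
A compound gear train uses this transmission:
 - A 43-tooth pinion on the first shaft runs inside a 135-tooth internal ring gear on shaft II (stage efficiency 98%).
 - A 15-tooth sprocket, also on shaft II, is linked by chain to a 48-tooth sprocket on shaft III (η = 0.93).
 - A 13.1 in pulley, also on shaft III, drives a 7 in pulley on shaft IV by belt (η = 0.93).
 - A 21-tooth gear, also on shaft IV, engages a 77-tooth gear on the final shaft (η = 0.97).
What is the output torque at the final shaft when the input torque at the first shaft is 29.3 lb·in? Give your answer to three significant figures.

After the internal gear (135/43): 29.3 × 3.1395 × 0.98 = 90.149 lb·in
After the chain (48/15): 90.149 × 3.2 × 0.93 = 268.28 lb·in
After the belt (7/13.1): 268.28 × 0.53435 × 0.93 = 133.32 lb·in
After the gear mesh (77/21): 133.32 × 3.6667 × 0.97 = 474.18 lb·in

474 lb·in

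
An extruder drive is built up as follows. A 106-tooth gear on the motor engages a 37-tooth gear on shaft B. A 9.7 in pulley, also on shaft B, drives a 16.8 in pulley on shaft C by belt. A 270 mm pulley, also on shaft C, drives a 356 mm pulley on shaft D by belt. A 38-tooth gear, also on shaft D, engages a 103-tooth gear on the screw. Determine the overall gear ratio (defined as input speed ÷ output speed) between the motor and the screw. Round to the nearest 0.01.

2.16

Each stage contributes driven/driver: gear mesh 37/106 = 0.34906, belt 16.8/9.7 = 1.732, belt 356/270 = 1.3185, gear mesh 103/38 = 2.7105.
Overall: 0.34906 × 1.732 × 1.3185 × 2.7105 = 2.1606.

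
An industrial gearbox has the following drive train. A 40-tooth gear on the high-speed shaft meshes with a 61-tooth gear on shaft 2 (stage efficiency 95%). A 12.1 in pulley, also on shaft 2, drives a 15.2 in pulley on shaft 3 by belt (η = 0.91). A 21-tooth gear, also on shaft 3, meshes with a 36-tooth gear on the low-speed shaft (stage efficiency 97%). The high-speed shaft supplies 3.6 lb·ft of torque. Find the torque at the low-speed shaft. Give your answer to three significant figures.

Gear mesh: ratio = 61/40 = 1.525; torque at shaft 2 = 3.6 × 1.525 × 0.95 = 5.2155 lb·ft.
Belt: ratio = 15.2/12.1 = 1.2562; torque at shaft 3 = 5.2155 × 1.2562 × 0.91 = 5.962 lb·ft.
Gear mesh: ratio = 36/21 = 1.7143; torque at the low-speed shaft = 5.962 × 1.7143 × 0.97 = 9.914 lb·ft.

9.91 lb·ft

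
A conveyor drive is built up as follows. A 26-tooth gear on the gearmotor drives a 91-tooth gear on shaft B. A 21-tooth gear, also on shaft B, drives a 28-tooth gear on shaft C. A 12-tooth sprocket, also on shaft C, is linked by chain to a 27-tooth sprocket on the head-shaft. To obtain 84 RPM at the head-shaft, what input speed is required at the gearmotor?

882 RPM

Overall ratio R = 3.5 × 1.3333 × 2.25 = 10.5.
Required input speed = output speed × R = 84 × 10.5 = 882 RPM.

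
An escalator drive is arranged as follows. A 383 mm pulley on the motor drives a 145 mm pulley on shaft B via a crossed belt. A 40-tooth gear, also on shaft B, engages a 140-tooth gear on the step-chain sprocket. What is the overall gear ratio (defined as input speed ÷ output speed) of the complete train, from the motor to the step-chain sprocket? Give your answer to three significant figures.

1.33

Each stage contributes driven/driver: belt 145/383 = 0.37859, gear mesh 140/40 = 3.5.
Overall: 0.37859 × 3.5 = 1.3251.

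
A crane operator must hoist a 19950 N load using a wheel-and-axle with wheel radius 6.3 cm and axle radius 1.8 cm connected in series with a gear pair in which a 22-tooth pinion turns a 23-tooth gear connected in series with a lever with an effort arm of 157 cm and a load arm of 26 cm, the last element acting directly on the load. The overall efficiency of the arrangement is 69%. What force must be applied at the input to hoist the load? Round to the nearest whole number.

1309 N

Wheel-and-axle MA = R/r = 6.3/1.8 = 3.5.
Gear pair MA = 23/22 = 1.0455.
Lever MA = effort arm / load arm = 157/26 = 6.0385.
Combined ideal MA = 3.5 × 1.0455 × 6.0385 = 22.095.
Actual MA = 22.095 × 0.69 = 15.246.
Effort = load / actual MA = 19950 / 15.246 = 1308.6 N.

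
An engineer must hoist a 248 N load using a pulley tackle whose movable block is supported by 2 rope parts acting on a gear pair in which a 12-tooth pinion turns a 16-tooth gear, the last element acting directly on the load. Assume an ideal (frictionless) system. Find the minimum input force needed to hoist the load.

Block-and-tackle MA = number of supporting rope parts = 2.
Gear pair MA = 16/12 = 1.3333.
Combined ideal MA = 2 × 1.3333 = 2.6667.
Effort = load / MA = 248 / 2.6667 = 93 N.

93 N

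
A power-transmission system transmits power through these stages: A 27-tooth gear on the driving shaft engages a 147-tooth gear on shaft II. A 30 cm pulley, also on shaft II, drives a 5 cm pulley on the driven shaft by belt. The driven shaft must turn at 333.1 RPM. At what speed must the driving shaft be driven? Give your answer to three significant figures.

302 RPM

Overall ratio R = 5.4444 × 0.16667 = 0.90741.
Required input speed = output speed × R = 333.1 × 0.90741 = 302.26 RPM.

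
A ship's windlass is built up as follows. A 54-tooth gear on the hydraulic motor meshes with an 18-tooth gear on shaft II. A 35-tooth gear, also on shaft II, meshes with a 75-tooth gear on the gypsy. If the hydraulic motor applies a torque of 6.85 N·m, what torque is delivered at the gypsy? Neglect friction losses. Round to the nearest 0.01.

After the gear mesh (18/54): 6.85 × 0.33333 = 2.2833 N·m
After the gear mesh (75/35): 2.2833 × 2.1429 = 4.8929 N·m

4.89 N·m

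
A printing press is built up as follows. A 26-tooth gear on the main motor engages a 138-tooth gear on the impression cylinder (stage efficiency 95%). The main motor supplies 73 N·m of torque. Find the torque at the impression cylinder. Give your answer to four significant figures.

Gear mesh: ratio = 138/26 = 5.3077; torque at the impression cylinder = 73 × 5.3077 × 0.95 = 368.09 N·m.

368.1 N·m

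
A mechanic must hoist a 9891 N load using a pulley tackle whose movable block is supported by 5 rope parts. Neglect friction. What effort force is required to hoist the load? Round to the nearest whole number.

Block-and-tackle MA = number of supporting rope parts = 5.
Effort = load / MA = 9891 / 5 = 1978.2 N.

1978 N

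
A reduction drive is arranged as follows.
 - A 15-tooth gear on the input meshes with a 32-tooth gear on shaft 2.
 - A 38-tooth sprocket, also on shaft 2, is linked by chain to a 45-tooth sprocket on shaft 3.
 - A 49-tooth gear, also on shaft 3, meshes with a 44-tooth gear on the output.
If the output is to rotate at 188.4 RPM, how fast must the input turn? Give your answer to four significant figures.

Overall ratio R = 2.1333 × 1.1842 × 0.89796 = 2.2685.
Required input speed = output speed × R = 188.4 × 2.2685 = 427.39 RPM.

427.4 RPM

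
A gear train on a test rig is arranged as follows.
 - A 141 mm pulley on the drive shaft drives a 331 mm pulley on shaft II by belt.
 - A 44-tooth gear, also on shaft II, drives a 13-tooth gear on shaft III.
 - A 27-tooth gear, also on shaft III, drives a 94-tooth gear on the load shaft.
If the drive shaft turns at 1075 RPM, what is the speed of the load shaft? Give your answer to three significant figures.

445 RPM

the drive shaft → shaft II (belt, 331/141): 1075 ÷ 2.3475 = 457.93 RPM
shaft II → shaft III (gear mesh, 13/44): 457.93 ÷ 0.29545 = 1549.9 RPM
shaft III → the load shaft (gear mesh, 94/27): 1549.9 ÷ 3.4815 = 445.19 RPM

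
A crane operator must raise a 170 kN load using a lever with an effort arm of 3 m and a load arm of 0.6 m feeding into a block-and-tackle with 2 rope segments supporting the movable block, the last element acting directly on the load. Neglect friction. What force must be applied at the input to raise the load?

17 kN

Lever MA = effort arm / load arm = 3/0.6 = 5.
Block-and-tackle MA = number of supporting rope parts = 2.
Combined ideal MA = 5 × 2 = 10.
Effort = load / MA = 170 / 10 = 17 kN.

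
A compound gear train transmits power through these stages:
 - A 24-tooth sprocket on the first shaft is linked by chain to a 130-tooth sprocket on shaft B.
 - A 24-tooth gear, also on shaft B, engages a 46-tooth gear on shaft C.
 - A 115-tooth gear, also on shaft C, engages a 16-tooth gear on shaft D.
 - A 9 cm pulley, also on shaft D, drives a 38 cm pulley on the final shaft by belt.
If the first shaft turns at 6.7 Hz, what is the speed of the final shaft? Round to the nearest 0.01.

1.10 Hz

chain 130/24 = 5.4167 → 6.7/5.4167 = 1.2369 Hz
gear mesh 46/24 = 1.9167 → 1.2369/1.9167 = 0.64535 Hz
gear mesh 16/115 = 0.13913 → 0.64535/0.13913 = 4.6385 Hz
belt 38/9 = 4.2222 → 4.6385/4.2222 = 1.0986 Hz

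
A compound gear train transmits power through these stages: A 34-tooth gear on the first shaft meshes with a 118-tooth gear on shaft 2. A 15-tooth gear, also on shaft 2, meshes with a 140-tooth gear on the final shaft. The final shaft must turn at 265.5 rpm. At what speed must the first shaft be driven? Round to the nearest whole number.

Overall ratio R = 3.4706 × 9.3333 = 32.392.
Required input speed = output speed × R = 265.5 × 32.392 = 8600.1 rpm.

8600 rpm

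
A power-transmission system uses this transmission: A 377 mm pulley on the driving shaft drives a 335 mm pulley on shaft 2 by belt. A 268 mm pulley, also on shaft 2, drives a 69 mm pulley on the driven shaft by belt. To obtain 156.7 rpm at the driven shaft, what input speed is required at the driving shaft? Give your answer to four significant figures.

35.85 rpm

Overall ratio R = 0.88859 × 0.25746 = 0.22878.
Required input speed = output speed × R = 156.7 × 0.22878 = 35.85 rpm.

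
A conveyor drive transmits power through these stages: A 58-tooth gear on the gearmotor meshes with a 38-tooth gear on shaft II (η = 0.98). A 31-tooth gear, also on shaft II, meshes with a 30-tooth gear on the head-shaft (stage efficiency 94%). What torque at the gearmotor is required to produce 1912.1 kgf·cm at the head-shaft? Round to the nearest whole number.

3274 kgf·cm

Overall ratio R = 0.65517 × 0.96774 = 0.63404; overall efficiency η = 0.98 × 0.94 = 0.9212.
Input torque = output torque / (R × η) = 1912.1 / (0.63404 × 0.9212) = 3273.7 kgf·cm.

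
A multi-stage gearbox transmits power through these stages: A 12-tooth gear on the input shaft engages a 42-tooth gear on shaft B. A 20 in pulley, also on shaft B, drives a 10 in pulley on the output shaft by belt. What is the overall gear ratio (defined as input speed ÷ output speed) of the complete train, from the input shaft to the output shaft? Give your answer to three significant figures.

Each stage contributes driven/driver: gear mesh 42/12 = 3.5, belt 10/20 = 0.5.
Overall: 3.5 × 0.5 = 1.75.

1.75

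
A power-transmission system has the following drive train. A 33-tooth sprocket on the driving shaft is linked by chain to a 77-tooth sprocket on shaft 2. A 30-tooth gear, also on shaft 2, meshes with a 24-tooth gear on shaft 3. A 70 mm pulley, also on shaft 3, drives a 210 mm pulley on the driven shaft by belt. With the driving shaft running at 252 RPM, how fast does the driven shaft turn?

chain 77/33 = 2.3333 → 252/2.3333 = 108 RPM
gear mesh 24/30 = 0.8 → 108/0.8 = 135 RPM
belt 210/70 = 3 → 135/3 = 45 RPM

45 RPM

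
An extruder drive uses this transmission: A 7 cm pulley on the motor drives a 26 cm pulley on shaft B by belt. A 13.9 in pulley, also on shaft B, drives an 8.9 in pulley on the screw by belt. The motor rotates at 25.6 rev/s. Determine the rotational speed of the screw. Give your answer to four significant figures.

10.76 rev/s

the motor → shaft B (belt, 26/7): 25.6 ÷ 3.7143 = 6.8923 rev/s
shaft B → the screw (belt, 8.9/13.9): 6.8923 ÷ 0.64029 = 10.764 rev/s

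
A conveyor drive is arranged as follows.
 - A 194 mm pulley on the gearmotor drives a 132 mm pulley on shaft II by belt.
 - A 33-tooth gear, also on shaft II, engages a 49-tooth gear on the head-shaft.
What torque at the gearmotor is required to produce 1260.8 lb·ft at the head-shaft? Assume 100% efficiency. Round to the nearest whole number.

Overall ratio R = 0.68041 × 1.4848 = 1.0103.
Input torque = output torque / R = 1260.8 / 1.0103 = 1247.9 lb·ft.

1248 lb·ft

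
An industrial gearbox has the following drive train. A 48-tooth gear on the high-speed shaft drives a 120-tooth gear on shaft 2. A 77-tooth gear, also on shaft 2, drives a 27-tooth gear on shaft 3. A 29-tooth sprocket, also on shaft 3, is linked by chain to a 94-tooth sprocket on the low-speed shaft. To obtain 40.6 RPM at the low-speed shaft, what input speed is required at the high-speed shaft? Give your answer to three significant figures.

Overall ratio R = 2.5 × 0.35065 × 3.2414 = 2.8415.
Required input speed = output speed × R = 40.6 × 2.8415 = 115.36 RPM.

115 RPM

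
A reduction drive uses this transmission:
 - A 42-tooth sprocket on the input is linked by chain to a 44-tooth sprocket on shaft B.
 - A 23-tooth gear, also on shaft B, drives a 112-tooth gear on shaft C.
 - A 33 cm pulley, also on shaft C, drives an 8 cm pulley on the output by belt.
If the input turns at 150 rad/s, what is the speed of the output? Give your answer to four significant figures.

121.3 rad/s

Chain: ratio = 44/42 = 1.0476, so shaft B turns at 150 / 1.0476 = 143.18 rad/s.
Gear mesh: ratio = 112/23 = 4.8696, so shaft C turns at 143.18 / 4.8696 = 29.403 rad/s.
Belt: ratio = 8/33 = 0.24242, so the output turns at 29.403 / 0.24242 = 121.29 rad/s.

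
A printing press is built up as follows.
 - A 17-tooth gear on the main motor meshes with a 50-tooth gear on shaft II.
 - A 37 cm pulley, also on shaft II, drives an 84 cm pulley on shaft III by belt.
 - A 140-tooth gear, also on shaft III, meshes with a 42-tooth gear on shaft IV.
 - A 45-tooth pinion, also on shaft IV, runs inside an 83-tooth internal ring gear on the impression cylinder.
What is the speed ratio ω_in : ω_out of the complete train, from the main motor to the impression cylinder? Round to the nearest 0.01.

Each stage contributes driven/driver: gear mesh 50/17 = 2.9412, belt 84/37 = 2.2703, gear mesh 42/140 = 0.3, internal gear 83/45 = 1.8444.
Overall: 2.9412 × 2.2703 × 0.3 × 1.8444 = 3.6948.

3.69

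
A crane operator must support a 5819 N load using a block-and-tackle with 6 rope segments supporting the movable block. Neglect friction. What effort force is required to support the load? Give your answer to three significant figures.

Block-and-tackle MA = number of supporting rope parts = 6.
Effort = load / MA = 5819 / 6 = 969.83 N.

970 N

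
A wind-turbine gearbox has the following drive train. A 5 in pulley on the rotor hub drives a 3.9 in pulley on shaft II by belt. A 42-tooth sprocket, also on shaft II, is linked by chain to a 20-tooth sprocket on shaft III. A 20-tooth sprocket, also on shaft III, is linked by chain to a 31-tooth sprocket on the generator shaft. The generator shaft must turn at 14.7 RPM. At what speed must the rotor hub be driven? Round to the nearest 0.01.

Overall ratio R = 0.78 × 0.47619 × 1.55 = 0.57571.
Required input speed = output speed × R = 14.7 × 0.57571 = 8.463 RPM.

8.46 RPM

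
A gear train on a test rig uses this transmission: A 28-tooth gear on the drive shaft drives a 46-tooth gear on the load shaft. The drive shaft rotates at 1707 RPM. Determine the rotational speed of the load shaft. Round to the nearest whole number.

Gear mesh: ratio = 46/28 = 1.6429, so the load shaft turns at 1707 / 1.6429 = 1039 RPM.

1039 RPM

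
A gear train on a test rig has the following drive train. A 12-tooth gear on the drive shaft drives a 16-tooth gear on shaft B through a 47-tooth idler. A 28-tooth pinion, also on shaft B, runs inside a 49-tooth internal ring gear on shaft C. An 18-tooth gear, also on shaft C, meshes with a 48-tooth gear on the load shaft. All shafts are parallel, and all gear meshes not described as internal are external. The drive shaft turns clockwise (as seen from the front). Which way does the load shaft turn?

the drive shaft → shaft B: driver → idler → driven is 2 external meshes, 2 reversals → CW.
shaft B → shaft C: internal mesh, same direction → CW.
shaft C → the load shaft: external mesh, 1 reversal → CCW.
3 reversals in total — an odd number — so the load shaft turns opposite to the drive shaft.

counterclockwise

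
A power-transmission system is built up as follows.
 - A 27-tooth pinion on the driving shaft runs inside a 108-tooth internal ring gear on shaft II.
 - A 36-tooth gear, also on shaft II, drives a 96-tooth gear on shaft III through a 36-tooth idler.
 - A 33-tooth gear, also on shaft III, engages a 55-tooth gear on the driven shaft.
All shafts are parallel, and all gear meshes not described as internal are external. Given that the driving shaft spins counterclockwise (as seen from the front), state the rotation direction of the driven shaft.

the driving shaft → shaft II: internal mesh, same direction → CCW.
shaft II → shaft III: driver → idler → driven is 2 external meshes, 2 reversals → CCW.
shaft III → the driven shaft: external mesh, 1 reversal → CW.
3 reversals in total — an odd number — so the driven shaft turns opposite to the driving shaft.

clockwise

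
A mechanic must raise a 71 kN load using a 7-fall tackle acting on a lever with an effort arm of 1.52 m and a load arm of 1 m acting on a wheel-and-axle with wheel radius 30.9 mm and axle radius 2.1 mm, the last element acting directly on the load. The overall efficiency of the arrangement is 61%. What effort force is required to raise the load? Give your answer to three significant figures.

Block-and-tackle MA = number of supporting rope parts = 7.
Lever MA = effort arm / load arm = 1.52/1 = 1.52.
Wheel-and-axle MA = R/r = 30.9/2.1 = 14.714.
Combined ideal MA = 7 × 1.52 × 14.714 = 156.56.
Actual MA = 156.56 × 0.61 = 95.502.
Effort = load / actual MA = 71 / 95.502 = 0.74344 kN.

0.743 kN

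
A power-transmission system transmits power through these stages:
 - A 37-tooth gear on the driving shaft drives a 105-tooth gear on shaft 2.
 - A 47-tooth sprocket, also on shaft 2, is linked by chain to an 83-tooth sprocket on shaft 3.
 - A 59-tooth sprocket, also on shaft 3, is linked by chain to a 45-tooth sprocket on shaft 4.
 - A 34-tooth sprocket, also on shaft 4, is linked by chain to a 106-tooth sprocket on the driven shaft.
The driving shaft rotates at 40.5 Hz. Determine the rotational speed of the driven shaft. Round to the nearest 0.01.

3.40 Hz

the driving shaft → shaft 2 (gear mesh, 105/37): 40.5 ÷ 2.8378 = 14.271 Hz
shaft 2 → shaft 3 (chain, 83/47): 14.271 ÷ 1.766 = 8.0814 Hz
shaft 3 → shaft 4 (chain, 45/59): 8.0814 ÷ 0.76271 = 10.596 Hz
shaft 4 → the driven shaft (chain, 106/34): 10.596 ÷ 3.1176 = 3.3986 Hz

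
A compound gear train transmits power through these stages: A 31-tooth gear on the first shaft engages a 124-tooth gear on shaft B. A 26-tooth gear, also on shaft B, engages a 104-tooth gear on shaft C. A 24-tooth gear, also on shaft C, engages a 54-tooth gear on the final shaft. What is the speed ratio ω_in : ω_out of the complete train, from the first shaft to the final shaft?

36

Each stage contributes driven/driver: gear mesh 124/31 = 4, gear mesh 104/26 = 4, gear mesh 54/24 = 2.25.
Overall: 4 × 4 × 2.25 = 36.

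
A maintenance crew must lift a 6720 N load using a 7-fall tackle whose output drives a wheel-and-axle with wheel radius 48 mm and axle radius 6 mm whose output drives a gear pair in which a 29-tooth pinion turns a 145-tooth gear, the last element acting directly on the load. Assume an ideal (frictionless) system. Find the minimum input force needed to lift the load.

Block-and-tackle MA = number of supporting rope parts = 7.
Wheel-and-axle MA = R/r = 48/6 = 8.
Gear pair MA = 145/29 = 5.
Combined ideal MA = 7 × 8 × 5 = 280.
Effort = load / MA = 6720 / 280 = 24 N.

24 N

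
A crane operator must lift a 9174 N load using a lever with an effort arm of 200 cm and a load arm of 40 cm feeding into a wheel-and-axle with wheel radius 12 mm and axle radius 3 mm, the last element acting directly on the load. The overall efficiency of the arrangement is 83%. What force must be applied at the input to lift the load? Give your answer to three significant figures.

Lever MA = effort arm / load arm = 200/40 = 5.
Wheel-and-axle MA = R/r = 12/3 = 4.
Combined ideal MA = 5 × 4 = 20.
Actual MA = 20 × 0.83 = 16.6.
Effort = load / actual MA = 9174 / 16.6 = 552.65 N.

553 N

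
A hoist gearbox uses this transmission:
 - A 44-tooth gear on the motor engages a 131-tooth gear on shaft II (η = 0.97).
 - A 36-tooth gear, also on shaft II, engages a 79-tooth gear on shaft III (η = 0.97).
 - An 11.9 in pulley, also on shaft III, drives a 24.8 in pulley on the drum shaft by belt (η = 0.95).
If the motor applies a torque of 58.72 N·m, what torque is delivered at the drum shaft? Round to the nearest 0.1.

714.7 N·m

After the gear mesh (131/44): 58.72 × 2.9773 × 0.97 = 169.58 N·m
After the gear mesh (79/36): 169.58 × 2.1944 × 0.97 = 360.97 N·m
After the belt (24.8/11.9): 360.97 × 2.084 × 0.95 = 714.66 N·m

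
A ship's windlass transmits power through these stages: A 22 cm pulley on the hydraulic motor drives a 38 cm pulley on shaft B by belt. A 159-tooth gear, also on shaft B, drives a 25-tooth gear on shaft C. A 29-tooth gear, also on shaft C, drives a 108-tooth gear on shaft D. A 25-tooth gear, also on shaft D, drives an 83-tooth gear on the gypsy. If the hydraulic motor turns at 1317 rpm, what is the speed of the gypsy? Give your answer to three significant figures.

392 rpm

the hydraulic motor → shaft B (belt, 38/22): 1317 ÷ 1.7273 = 762.47 rpm
shaft B → shaft C (gear mesh, 25/159): 762.47 ÷ 0.15723 = 4849.3 rpm
shaft C → shaft D (gear mesh, 108/29): 4849.3 ÷ 3.7241 = 1302.1 rpm
shaft D → the gypsy (gear mesh, 83/25): 1302.1 ÷ 3.32 = 392.21 rpm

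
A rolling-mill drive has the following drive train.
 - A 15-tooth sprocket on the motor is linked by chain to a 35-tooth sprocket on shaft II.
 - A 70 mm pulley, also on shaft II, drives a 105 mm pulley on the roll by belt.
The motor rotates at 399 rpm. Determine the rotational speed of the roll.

114 rpm

Chain: ratio = 35/15 = 2.3333, so shaft II turns at 399 / 2.3333 = 171 rpm.
Belt: ratio = 105/70 = 1.5, so the roll turns at 171 / 1.5 = 114 rpm.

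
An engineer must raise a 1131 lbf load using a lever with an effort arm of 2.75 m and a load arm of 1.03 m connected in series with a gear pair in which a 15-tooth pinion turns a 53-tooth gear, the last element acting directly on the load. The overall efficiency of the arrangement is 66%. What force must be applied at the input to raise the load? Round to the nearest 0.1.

Lever MA = effort arm / load arm = 2.75/1.03 = 2.6699.
Gear pair MA = 53/15 = 3.5333.
Combined ideal MA = 2.6699 × 3.5333 = 9.4337.
Actual MA = 9.4337 × 0.66 = 6.2262.
Effort = load / actual MA = 1131 / 6.2262 = 181.65 lbf.

181.7 lbf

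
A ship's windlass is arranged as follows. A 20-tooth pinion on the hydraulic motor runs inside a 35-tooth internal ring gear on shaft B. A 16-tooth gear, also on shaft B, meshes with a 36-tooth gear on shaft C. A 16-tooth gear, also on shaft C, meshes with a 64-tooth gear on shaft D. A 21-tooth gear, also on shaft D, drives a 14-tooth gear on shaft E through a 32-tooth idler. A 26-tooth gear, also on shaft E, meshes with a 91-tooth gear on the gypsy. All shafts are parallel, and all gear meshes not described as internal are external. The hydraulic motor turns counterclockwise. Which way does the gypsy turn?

the hydraulic motor → shaft B: internal mesh, same direction → CCW.
shaft B → shaft C: external mesh, 1 reversal → CW.
shaft C → shaft D: external mesh, 1 reversal → CCW.
shaft D → shaft E: driver → idler → driven is 2 external meshes, 2 reversals → CCW.
shaft E → the gypsy: external mesh, 1 reversal → CW.
5 reversals in total — an odd number — so the gypsy turns opposite to the hydraulic motor.

clockwise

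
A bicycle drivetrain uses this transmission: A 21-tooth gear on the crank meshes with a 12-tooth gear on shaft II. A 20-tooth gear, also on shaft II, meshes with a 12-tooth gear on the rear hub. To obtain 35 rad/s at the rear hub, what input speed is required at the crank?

Overall ratio R = 0.57143 × 0.6 = 0.34286.
Required input speed = output speed × R = 35 × 0.34286 = 12 rad/s.

12 rad/s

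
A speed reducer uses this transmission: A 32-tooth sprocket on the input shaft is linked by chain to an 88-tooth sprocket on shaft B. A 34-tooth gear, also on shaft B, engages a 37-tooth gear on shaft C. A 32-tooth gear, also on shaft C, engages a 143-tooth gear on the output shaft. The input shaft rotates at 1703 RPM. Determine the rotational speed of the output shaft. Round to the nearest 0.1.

chain 88/32 = 2.75 → 1703/2.75 = 619.27 RPM
gear mesh 37/34 = 1.0882 → 619.27/1.0882 = 569.06 RPM
gear mesh 143/32 = 4.4688 → 569.06/4.4688 = 127.34 RPM

127.3 RPM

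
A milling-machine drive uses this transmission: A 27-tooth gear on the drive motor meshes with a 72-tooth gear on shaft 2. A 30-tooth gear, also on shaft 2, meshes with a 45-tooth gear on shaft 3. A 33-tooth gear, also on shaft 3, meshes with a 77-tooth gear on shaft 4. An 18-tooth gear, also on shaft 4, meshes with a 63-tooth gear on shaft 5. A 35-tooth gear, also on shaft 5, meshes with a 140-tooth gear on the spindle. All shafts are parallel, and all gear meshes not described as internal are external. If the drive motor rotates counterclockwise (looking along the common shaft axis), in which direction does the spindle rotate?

clockwise

the drive motor → shaft 2: external mesh, 1 reversal → CW.
shaft 2 → shaft 3: external mesh, 1 reversal → CCW.
shaft 3 → shaft 4: external mesh, 1 reversal → CW.
shaft 4 → shaft 5: external mesh, 1 reversal → CCW.
shaft 5 → the spindle: external mesh, 1 reversal → CW.
5 reversals in total — an odd number — so the spindle turns opposite to the drive motor.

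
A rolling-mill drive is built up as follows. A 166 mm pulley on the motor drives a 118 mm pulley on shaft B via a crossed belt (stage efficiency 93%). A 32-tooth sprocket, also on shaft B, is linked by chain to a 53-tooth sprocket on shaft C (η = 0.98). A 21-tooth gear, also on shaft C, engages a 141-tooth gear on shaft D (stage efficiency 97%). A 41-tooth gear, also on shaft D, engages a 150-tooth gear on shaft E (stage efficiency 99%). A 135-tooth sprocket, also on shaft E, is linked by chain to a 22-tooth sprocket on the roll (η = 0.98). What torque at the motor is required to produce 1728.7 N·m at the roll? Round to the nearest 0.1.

427.6 N·m

Overall ratio R = 0.71084 × 1.6562 × 6.7143 × 3.6585 × 0.16296 = 4.713; overall efficiency η = 0.93 × 0.98 × 0.97 × 0.99 × 0.98 = 0.8577.
Input torque = output torque / (R × η) = 1728.7 / (4.713 × 0.8577) = 427.64 N·m.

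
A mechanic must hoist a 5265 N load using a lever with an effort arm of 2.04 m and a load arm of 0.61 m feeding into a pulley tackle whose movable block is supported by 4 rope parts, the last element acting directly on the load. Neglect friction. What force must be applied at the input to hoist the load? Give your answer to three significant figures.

394 N

Lever MA = effort arm / load arm = 2.04/0.61 = 3.3443.
Block-and-tackle MA = number of supporting rope parts = 4.
Combined ideal MA = 3.3443 × 4 = 13.377.
Effort = load / MA = 5265 / 13.377 = 393.58 N.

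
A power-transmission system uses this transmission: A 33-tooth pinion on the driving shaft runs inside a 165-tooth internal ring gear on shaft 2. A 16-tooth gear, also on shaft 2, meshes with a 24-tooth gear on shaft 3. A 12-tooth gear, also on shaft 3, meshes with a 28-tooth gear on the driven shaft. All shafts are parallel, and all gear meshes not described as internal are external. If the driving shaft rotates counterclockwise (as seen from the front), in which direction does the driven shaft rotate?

the driving shaft → shaft 2: internal mesh, same direction → CCW.
shaft 2 → shaft 3: external mesh, 1 reversal → CW.
shaft 3 → the driven shaft: external mesh, 1 reversal → CCW.
2 reversals in total — an even number — so the driven shaft turns the same way as the driving shaft.

counterclockwise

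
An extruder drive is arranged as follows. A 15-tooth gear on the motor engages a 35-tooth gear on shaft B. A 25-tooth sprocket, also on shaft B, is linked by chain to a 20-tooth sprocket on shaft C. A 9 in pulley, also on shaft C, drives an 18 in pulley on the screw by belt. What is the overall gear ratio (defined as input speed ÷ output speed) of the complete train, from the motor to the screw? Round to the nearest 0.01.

3.73

Each stage contributes driven/driver: gear mesh 35/15 = 2.3333, chain 20/25 = 0.8, belt 18/9 = 2.
Overall: 2.3333 × 0.8 × 2 = 3.7333.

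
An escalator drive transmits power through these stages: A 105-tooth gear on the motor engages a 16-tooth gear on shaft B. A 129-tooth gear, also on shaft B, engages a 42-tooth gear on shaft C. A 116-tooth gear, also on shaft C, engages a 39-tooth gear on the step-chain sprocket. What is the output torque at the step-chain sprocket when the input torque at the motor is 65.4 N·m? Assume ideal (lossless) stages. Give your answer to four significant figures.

1.091 N·m

After the gear mesh (16/105): 65.4 × 0.15238 = 9.9657 N·m
After the gear mesh (42/129): 9.9657 × 0.32558 = 3.2447 N·m
After the gear mesh (39/116): 3.2447 × 0.33621 = 1.0909 N·m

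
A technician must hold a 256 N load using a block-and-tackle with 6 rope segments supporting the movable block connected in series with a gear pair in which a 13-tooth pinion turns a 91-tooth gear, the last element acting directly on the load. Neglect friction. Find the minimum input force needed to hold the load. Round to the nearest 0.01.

Block-and-tackle MA = number of supporting rope parts = 6.
Gear pair MA = 91/13 = 7.
Combined ideal MA = 6 × 7 = 42.
Effort = load / MA = 256 / 42 = 6.0952 N.

6.10 N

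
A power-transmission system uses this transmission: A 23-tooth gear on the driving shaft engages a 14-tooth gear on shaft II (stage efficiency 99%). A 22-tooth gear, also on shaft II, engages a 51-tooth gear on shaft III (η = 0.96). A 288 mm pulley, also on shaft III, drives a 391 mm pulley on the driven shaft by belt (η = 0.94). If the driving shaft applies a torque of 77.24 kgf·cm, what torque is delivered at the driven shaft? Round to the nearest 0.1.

Gear mesh: ratio = 14/23 = 0.6087; torque at shaft II = 77.24 × 0.6087 × 0.99 = 46.545 kgf·cm.
Gear mesh: ratio = 51/22 = 2.3182; torque at shaft III = 46.545 × 2.3182 × 0.96 = 103.58 kgf·cm.
Belt: ratio = 391/288 = 1.3576; torque at the driven shaft = 103.58 × 1.3576 × 0.94 = 132.19 kgf·cm.

132.2 kgf·cm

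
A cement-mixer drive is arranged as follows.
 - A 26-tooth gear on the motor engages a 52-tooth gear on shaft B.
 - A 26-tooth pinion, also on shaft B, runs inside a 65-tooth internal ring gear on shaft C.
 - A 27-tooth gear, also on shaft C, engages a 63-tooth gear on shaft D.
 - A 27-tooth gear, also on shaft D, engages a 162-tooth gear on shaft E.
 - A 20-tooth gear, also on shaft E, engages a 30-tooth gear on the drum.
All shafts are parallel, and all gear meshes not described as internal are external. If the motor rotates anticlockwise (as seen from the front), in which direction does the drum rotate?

the motor → shaft B: external mesh, 1 reversal → CW.
shaft B → shaft C: internal mesh, same direction → CW.
shaft C → shaft D: external mesh, 1 reversal → CCW.
shaft D → shaft E: external mesh, 1 reversal → CW.
shaft E → the drum: external mesh, 1 reversal → CCW.
4 reversals in total — an even number — so the drum turns the same way as the motor.

anticlockwise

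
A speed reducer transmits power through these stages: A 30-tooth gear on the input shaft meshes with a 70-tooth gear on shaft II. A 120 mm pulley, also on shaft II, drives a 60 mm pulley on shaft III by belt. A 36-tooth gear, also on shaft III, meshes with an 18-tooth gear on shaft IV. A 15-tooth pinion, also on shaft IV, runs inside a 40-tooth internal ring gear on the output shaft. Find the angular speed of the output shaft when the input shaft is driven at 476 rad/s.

Gear mesh: ratio = 70/30 = 2.3333, so shaft II turns at 476 / 2.3333 = 204 rad/s.
Belt: ratio = 60/120 = 0.5, so shaft III turns at 204 / 0.5 = 408 rad/s.
Gear mesh: ratio = 18/36 = 0.5, so shaft IV turns at 408 / 0.5 = 816 rad/s.
Internal gear: ratio = 40/15 = 2.6667, so the output shaft turns at 816 / 2.6667 = 306 rad/s.

306 rad/s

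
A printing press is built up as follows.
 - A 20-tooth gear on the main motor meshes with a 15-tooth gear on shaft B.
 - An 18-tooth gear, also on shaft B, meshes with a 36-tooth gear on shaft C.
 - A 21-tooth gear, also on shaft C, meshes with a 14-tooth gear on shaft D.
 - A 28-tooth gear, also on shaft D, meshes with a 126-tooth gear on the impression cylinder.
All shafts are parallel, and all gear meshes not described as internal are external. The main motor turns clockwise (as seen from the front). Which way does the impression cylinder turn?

clockwise

the main motor → shaft B: external mesh, 1 reversal → CCW.
shaft B → shaft C: external mesh, 1 reversal → CW.
shaft C → shaft D: external mesh, 1 reversal → CCW.
shaft D → the impression cylinder: external mesh, 1 reversal → CW.
4 reversals in total — an even number — so the impression cylinder turns the same way as the main motor.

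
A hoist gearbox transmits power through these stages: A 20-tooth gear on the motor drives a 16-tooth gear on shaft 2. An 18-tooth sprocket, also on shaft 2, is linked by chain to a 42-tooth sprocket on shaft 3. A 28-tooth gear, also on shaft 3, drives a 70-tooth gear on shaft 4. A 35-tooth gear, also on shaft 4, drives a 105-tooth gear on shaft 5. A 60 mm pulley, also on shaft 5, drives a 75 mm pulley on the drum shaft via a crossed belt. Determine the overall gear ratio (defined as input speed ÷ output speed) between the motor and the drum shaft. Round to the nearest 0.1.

Each stage contributes driven/driver: gear mesh 16/20 = 0.8, chain 42/18 = 2.3333, gear mesh 70/28 = 2.5, gear mesh 105/35 = 3, belt 75/60 = 1.25.
Overall: 0.8 × 2.3333 × 2.5 × 3 × 1.25 = 17.5.

17.5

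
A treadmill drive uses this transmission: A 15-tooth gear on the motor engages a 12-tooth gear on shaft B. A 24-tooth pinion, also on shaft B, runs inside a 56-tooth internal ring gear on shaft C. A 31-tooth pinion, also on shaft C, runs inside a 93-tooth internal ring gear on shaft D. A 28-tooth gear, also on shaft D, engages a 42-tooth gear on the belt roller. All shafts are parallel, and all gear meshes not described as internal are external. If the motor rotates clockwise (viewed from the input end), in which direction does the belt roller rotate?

clockwise

the motor → shaft B: external mesh, 1 reversal → CCW.
shaft B → shaft C: internal mesh, same direction → CCW.
shaft C → shaft D: internal mesh, same direction → CCW.
shaft D → the belt roller: external mesh, 1 reversal → CW.
2 reversals in total — an even number — so the belt roller turns the same way as the motor.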